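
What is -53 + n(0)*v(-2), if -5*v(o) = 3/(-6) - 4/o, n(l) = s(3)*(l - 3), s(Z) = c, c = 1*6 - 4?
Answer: -256/5 ≈ -51.200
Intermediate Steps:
c = 2 (c = 6 - 4 = 2)
s(Z) = 2
n(l) = -6 + 2*l (n(l) = 2*(l - 3) = 2*(-3 + l) = -6 + 2*l)
v(o) = ⅒ + 4/(5*o) (v(o) = -(3/(-6) - 4/o)/5 = -(3*(-⅙) - 4/o)/5 = -(-½ - 4/o)/5 = ⅒ + 4/(5*o))
-53 + n(0)*v(-2) = -53 + (-6 + 2*0)*((⅒)*(8 - 2)/(-2)) = -53 + (-6 + 0)*((⅒)*(-½)*6) = -53 - 6*(-3/10) = -53 + 9/5 = -256/5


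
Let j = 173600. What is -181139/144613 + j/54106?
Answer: 1093150719/558887927 ≈ 1.9559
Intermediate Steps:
-181139/144613 + j/54106 = -181139/144613 + 173600/54106 = -181139*1/144613 + 173600*(1/54106) = -25877/20659 + 86800/27053 = 1093150719/558887927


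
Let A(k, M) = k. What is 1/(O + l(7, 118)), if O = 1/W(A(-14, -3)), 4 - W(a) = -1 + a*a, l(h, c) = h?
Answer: 191/1336 ≈ 0.14296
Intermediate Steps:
W(a) = 5 - a**2 (W(a) = 4 - (-1 + a*a) = 4 - (-1 + a**2) = 4 + (1 - a**2) = 5 - a**2)
O = -1/191 (O = 1/(5 - 1*(-14)**2) = 1/(5 - 1*196) = 1/(5 - 196) = 1/(-191) = -1/191 ≈ -0.0052356)
1/(O + l(7, 118)) = 1/(-1/191 + 7) = 1/(1336/191) = 191/1336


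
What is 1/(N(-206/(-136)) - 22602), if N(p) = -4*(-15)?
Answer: -1/22542 ≈ -4.4362e-5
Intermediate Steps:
N(p) = 60
1/(N(-206/(-136)) - 22602) = 1/(60 - 22602) = 1/(-22542) = -1/22542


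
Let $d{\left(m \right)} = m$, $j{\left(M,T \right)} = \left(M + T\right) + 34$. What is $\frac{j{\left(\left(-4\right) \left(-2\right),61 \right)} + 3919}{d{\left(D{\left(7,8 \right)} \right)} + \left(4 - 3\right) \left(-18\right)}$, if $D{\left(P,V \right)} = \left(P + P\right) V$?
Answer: $\frac{2011}{47} \approx 42.787$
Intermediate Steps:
$j{\left(M,T \right)} = 34 + M + T$
$D{\left(P,V \right)} = 2 P V$
$\frac{j{\left(\left(-4\right) \left(-2\right),61 \right)} + 3919}{d{\left(D{\left(7,8 \right)} \right)} + \left(4 - 3\right) \left(-18\right)} = \frac{\left(34 - -8 + 61\right) + 3919}{2 \cdot 7 \cdot 8 + \left(4 - 3\right) \left(-18\right)} = \frac{\left(34 + 8 + 61\right) + 3919}{112 + 1 \left(-18\right)} = \frac{103 + 3919}{112 - 18} = \frac{4022}{94} = 4022 \cdot \frac{1}{94} = \frac{2011}{47}$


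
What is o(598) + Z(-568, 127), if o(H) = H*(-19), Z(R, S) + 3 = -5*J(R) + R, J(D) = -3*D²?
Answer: 4827427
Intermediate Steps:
Z(R, S) = -3 + R + 15*R² (Z(R, S) = -3 + (-(-15)*R² + R) = -3 + (15*R² + R) = -3 + (R + 15*R²) = -3 + R + 15*R²)
o(H) = -19*H
o(598) + Z(-568, 127) = -19*598 + (-3 - 568 + 15*(-568)²) = -11362 + (-3 - 568 + 15*322624) = -11362 + (-3 - 568 + 4839360) = -11362 + 4838789 = 4827427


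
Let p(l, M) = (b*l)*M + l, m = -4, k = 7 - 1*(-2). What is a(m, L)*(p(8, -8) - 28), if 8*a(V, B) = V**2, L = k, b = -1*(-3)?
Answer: -424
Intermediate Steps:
b = 3
k = 9 (k = 7 + 2 = 9)
L = 9
p(l, M) = l + 3*M*l (p(l, M) = (3*l)*M + l = 3*M*l + l = l + 3*M*l)
a(V, B) = V**2/8
a(m, L)*(p(8, -8) - 28) = ((1/8)*(-4)**2)*(8*(1 + 3*(-8)) - 28) = ((1/8)*16)*(8*(1 - 24) - 28) = 2*(8*(-23) - 28) = 2*(-184 - 28) = 2*(-212) = -424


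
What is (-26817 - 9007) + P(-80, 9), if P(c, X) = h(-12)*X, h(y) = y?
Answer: -35932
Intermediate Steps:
P(c, X) = -12*X
(-26817 - 9007) + P(-80, 9) = (-26817 - 9007) - 12*9 = -35824 - 108 = -35932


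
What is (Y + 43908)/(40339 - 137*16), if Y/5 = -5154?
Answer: 18138/38147 ≈ 0.47548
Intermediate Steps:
Y = -25770 (Y = 5*(-5154) = -25770)
(Y + 43908)/(40339 - 137*16) = (-25770 + 43908)/(40339 - 137*16) = 18138/(40339 - 2192) = 18138/38147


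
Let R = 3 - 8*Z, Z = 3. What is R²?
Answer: 441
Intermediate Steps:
R = -21 (R = 3 - 8*3 = 3 - 24 = -21)
R² = (-21)² = 441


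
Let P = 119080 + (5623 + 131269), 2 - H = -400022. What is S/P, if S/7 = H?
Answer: 700042/63993 ≈ 10.939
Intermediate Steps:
H = 400024 (H = 2 - 1*(-400022) = 2 + 400022 = 400024)
S = 2800168 (S = 7*400024 = 2800168)
P = 255972 (P = 119080 + 136892 = 255972)
S/P = 2800168/255972 = 2800168*(1/255972) = 700042/63993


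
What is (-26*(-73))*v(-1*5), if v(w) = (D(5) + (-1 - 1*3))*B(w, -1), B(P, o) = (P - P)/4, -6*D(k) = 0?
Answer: 0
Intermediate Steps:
D(k) = 0 (D(k) = -1/6*0 = 0)
B(P, o) = 0 (B(P, o) = 0*(1/4) = 0)
v(w) = 0 (v(w) = (0 + (-1 - 1*3))*0 = (0 + (-1 - 3))*0 = (0 - 4)*0 = -4*0 = 0)
(-26*(-73))*v(-1*5) = -26*(-73)*0 = 1898*0 = 0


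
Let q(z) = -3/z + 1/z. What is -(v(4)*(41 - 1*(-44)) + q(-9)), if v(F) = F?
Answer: -3062/9 ≈ -340.22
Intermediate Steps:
q(z) = -2/z (q(z) = -3/z + 1/z = -2/z)
-(v(4)*(41 - 1*(-44)) + q(-9)) = -(4*(41 - 1*(-44)) - 2/(-9)) = -(4*(41 + 44) - 2*(-1/9)) = -(4*85 + 2/9) = -(340 + 2/9) = -1*3062/9 = -3062/9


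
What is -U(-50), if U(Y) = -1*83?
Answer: 83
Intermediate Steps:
U(Y) = -83
-U(-50) = -1*(-83) = 83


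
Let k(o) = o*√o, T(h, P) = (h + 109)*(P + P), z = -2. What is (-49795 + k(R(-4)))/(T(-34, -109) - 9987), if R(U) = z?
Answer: 49795/26337 + 2*I*√2/26337 ≈ 1.8907 + 0.00010739*I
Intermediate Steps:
R(U) = -2
T(h, P) = 2*P*(109 + h) (T(h, P) = (109 + h)*(2*P) = 2*P*(109 + h))
k(o) = o^(3/2)
(-49795 + k(R(-4)))/(T(-34, -109) - 9987) = (-49795 + (-2)^(3/2))/(2*(-109)*(109 - 34) - 9987) = (-49795 - 2*I*√2)/(2*(-109)*75 - 9987) = (-49795 - 2*I*√2)/(-16350 - 9987) = (-49795 - 2*I*√2)/(-26337) = (-49795 - 2*I*√2)*(-1/26337) = 49795/26337 + 2*I*√2/26337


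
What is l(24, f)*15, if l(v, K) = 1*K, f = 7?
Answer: 105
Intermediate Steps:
l(v, K) = K
l(24, f)*15 = 7*15 = 105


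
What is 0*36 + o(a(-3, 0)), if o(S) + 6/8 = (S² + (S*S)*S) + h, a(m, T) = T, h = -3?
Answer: -15/4 ≈ -3.7500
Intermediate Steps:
o(S) = -15/4 + S² + S³ (o(S) = -¾ + ((S² + (S*S)*S) - 3) = -¾ + ((S² + S²*S) - 3) = -¾ + ((S² + S³) - 3) = -¾ + (-3 + S² + S³) = -15/4 + S² + S³)
0*36 + o(a(-3, 0)) = 0*36 + (-15/4 + 0² + 0³) = 0 + (-15/4 + 0 + 0) = 0 - 15/4 = -15/4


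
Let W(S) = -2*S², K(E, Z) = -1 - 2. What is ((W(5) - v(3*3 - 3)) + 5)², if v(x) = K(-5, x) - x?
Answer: 1296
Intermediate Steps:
K(E, Z) = -3
v(x) = -3 - x
((W(5) - v(3*3 - 3)) + 5)² = ((-2*5² - (-3 - (3*3 - 3))) + 5)² = ((-2*25 - (-3 - (9 - 3))) + 5)² = ((-50 - (-3 - 1*6)) + 5)² = ((-50 - (-3 - 6)) + 5)² = ((-50 - 1*(-9)) + 5)² = ((-50 + 9) + 5)² = (-41 + 5)² = (-36)² = 1296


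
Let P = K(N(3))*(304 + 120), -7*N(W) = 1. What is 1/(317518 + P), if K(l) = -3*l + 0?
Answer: 7/2223898 ≈ 3.1476e-6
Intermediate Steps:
N(W) = -⅐ (N(W) = -⅐*1 = -⅐)
K(l) = -3*l
P = 1272/7 (P = (-3*(-⅐))*(304 + 120) = (3/7)*424 = 1272/7 ≈ 181.71)
1/(317518 + P) = 1/(317518 + 1272/7) = 1/(2223898/7) = 7/2223898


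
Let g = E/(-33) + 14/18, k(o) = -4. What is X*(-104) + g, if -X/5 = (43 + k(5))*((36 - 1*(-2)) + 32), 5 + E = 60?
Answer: 12776392/9 ≈ 1.4196e+6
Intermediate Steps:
E = 55 (E = -5 + 60 = 55)
g = -8/9 (g = 55/(-33) + 14/18 = 55*(-1/33) + 14*(1/18) = -5/3 + 7/9 = -8/9 ≈ -0.88889)
X = -13650 (X = -5*(43 - 4)*((36 - 1*(-2)) + 32) = -195*((36 + 2) + 32) = -195*(38 + 32) = -195*70 = -5*2730 = -13650)
X*(-104) + g = -13650*(-104) - 8/9 = 1419600 - 8/9 = 12776392/9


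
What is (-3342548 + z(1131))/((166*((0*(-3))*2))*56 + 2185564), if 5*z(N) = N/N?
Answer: -16712739/10927820 ≈ -1.5294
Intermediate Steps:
z(N) = ⅕ (z(N) = (N/N)/5 = (⅕)*1 = ⅕)
(-3342548 + z(1131))/((166*((0*(-3))*2))*56 + 2185564) = (-3342548 + ⅕)/((166*((0*(-3))*2))*56 + 2185564) = -16712739/(5*((166*(0*2))*56 + 2185564)) = -16712739/(5*((166*0)*56 + 2185564)) = -16712739/(5*(0*56 + 2185564)) = -16712739/(5*(0 + 2185564)) = -16712739/5/2185564 = -16712739/5*1/2185564 = -16712739/10927820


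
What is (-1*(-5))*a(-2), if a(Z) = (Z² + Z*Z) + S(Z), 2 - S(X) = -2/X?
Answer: 45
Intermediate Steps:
S(X) = 2 + 2/X (S(X) = 2 - (-2)/X = 2 + 2/X)
a(Z) = 2 + 2/Z + 2*Z² (a(Z) = (Z² + Z*Z) + (2 + 2/Z) = (Z² + Z²) + (2 + 2/Z) = 2*Z² + (2 + 2/Z) = 2 + 2/Z + 2*Z²)
(-1*(-5))*a(-2) = (-1*(-5))*(2 + 2/(-2) + 2*(-2)²) = 5*(2 + 2*(-½) + 2*4) = 5*(2 - 1 + 8) = 5*9 = 45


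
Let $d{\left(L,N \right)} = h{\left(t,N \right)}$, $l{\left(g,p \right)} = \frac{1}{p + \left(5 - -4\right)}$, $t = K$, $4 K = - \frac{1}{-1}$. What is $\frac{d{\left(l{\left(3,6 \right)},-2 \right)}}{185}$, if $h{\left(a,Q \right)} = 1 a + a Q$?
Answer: $- \frac{1}{740} \approx -0.0013514$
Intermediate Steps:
$K = \frac{1}{4}$ ($K = \frac{\left(-1\right) \frac{1}{-1}}{4} = \frac{\left(-1\right) \left(-1\right)}{4} = \frac{1}{4} \cdot 1 = \frac{1}{4} \approx 0.25$)
$t = \frac{1}{4} \approx 0.25$
$l{\left(g,p \right)} = \frac{1}{9 + p}$ ($l{\left(g,p \right)} = \frac{1}{p + \left(5 + 4\right)} = \frac{1}{p + 9} = \frac{1}{9 + p}$)
$h{\left(a,Q \right)} = a + Q a$
$d{\left(L,N \right)} = \frac{1}{4} + \frac{N}{4}$ ($d{\left(L,N \right)} = \frac{1 + N}{4} = \frac{1}{4} + \frac{N}{4}$)
$\frac{d{\left(l{\left(3,6 \right)},-2 \right)}}{185} = \frac{\frac{1}{4} + \frac{1}{4} \left(-2\right)}{185} = \left(\frac{1}{4} - \frac{1}{2}\right) \frac{1}{185} = \left(- \frac{1}{4}\right) \frac{1}{185} = - \frac{1}{740}$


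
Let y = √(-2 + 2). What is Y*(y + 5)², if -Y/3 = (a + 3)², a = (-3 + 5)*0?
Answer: -675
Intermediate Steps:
a = 0 (a = 2*0 = 0)
y = 0 (y = √0 = 0)
Y = -27 (Y = -3*(0 + 3)² = -3*3² = -3*9 = -27)
Y*(y + 5)² = -27*(0 + 5)² = -27*5² = -27*25 = -675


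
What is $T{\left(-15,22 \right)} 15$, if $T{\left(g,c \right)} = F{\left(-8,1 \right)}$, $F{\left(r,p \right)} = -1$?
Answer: $-15$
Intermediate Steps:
$T{\left(g,c \right)} = -1$
$T{\left(-15,22 \right)} 15 = \left(-1\right) 15 = -15$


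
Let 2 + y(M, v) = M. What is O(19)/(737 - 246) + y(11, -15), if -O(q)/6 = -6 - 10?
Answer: 4515/491 ≈ 9.1955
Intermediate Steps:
O(q) = 96 (O(q) = -6*(-6 - 10) = -6*(-16) = 96)
y(M, v) = -2 + M
O(19)/(737 - 246) + y(11, -15) = 96/(737 - 246) + (-2 + 11) = 96/491 + 9 = 4515/491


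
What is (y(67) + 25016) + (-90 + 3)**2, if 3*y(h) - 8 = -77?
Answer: 32562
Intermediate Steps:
y(h) = -23 (y(h) = 8/3 + (1/3)*(-77) = 8/3 - 77/3 = -23)
(y(67) + 25016) + (-90 + 3)**2 = (-23 + 25016) + (-90 + 3)**2 = 24993 + (-87)**2 = 24993 + 7569 = 32562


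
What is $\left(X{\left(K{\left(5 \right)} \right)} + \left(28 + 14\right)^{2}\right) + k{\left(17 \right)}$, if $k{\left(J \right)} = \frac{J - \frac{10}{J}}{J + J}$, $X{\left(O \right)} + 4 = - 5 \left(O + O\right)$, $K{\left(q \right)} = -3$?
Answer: $\frac{1034899}{578} \approx 1790.5$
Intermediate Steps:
$X{\left(O \right)} = -4 - 10 O$ ($X{\left(O \right)} = -4 - 5 \left(O + O\right) = -4 - 5 \cdot 2 O = -4 - 10 O$)
$k{\left(J \right)} = \frac{J - \frac{10}{J}}{2 J}$
$\left(X{\left(K{\left(5 \right)} \right)} + \left(28 + 14\right)^{2}\right) + k{\left(17 \right)} = \left(\left(-4 - -30\right) + \left(28 + 14\right)^{2}\right) + \left(\frac{1}{2} - \frac{5}{289}\right) = \left(\left(-4 + 30\right) + 42^{2}\right) + \left(\frac{1}{2} - \frac{5}{289}\right) = \left(26 + 1764\right) + \left(\frac{1}{2} - \frac{5}{289}\right) = 1790 + \frac{279}{578} = \frac{1034899}{578}$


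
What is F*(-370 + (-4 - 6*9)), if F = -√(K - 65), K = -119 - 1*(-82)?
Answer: 428*I*√102 ≈ 4322.6*I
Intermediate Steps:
K = -37 (K = -119 + 82 = -37)
F = -I*√102 (F = -√(-37 - 65) = -√(-102) = -I*√102 ≈ -10.1*I)
F*(-370 + (-4 - 6*9)) = (-I*√102)*(-370 + (-4 - 6*9)) = (-I*√102)*(-370 + (-4 - 54)) = (-I*√102)*(-370 - 58) = -I*√102*(-428) = 428*I*√102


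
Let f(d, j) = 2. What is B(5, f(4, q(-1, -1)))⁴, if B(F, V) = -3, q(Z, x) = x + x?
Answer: 81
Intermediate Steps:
q(Z, x) = 2*x
B(5, f(4, q(-1, -1)))⁴ = (-3)⁴ = 81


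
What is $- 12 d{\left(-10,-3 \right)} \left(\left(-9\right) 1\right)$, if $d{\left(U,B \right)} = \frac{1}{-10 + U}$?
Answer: $- \frac{27}{5} \approx -5.4$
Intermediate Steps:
$- 12 d{\left(-10,-3 \right)} \left(\left(-9\right) 1\right) = - \frac{12}{-10 - 10} \left(\left(-9\right) 1\right) = - \frac{12}{-20} \left(-9\right) = \left(-12\right) \left(- \frac{1}{20}\right) \left(-9\right) = \frac{3}{5} \left(-9\right) = - \frac{27}{5}$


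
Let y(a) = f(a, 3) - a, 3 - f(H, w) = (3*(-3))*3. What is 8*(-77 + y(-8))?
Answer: -312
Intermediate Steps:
f(H, w) = 30 (f(H, w) = 3 - 3*(-3)*3 = 3 - (-9)*3 = 3 - 1*(-27) = 3 + 27 = 30)
y(a) = 30 - a
8*(-77 + y(-8)) = 8*(-77 + (30 - 1*(-8))) = 8*(-77 + (30 + 8)) = 8*(-77 + 38) = 8*(-39) = -312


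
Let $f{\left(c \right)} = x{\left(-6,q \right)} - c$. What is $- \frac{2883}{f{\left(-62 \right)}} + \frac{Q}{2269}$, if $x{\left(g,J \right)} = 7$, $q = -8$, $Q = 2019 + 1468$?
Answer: $- \frac{2100308}{52187} \approx -40.246$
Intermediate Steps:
$Q = 3487$
$f{\left(c \right)} = 7 - c$
$- \frac{2883}{f{\left(-62 \right)}} + \frac{Q}{2269} = - \frac{2883}{7 - -62} + \frac{3487}{2269} = - \frac{2883}{7 + 62} + 3487 \cdot \frac{1}{2269} = - \frac{2883}{69} + \frac{3487}{2269} = \left(-2883\right) \frac{1}{69} + \frac{3487}{2269} = - \frac{961}{23} + \frac{3487}{2269} = - \frac{2100308}{52187}$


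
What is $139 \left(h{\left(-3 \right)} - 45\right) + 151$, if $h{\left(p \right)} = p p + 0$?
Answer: $-4853$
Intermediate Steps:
$h{\left(p \right)} = p^{2}$ ($h{\left(p \right)} = p^{2} + 0 = p^{2}$)
$139 \left(h{\left(-3 \right)} - 45\right) + 151 = 139 \left(\left(-3\right)^{2} - 45\right) + 151 = 139 \left(9 - 45\right) + 151 = 139 \left(-36\right) + 151 = -5004 + 151 = -4853$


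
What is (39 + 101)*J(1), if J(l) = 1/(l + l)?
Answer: 70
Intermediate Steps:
J(l) = 1/(2*l)
(39 + 101)*J(1) = (39 + 101)*((½)/1) = 140*((½)*1) = 140*(½) = 70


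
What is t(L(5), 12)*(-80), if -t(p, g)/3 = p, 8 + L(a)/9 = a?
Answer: -6480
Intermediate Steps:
L(a) = -72 + 9*a
t(p, g) = -3*p
t(L(5), 12)*(-80) = -3*(-72 + 9*5)*(-80) = -3*(-72 + 45)*(-80) = -3*(-27)*(-80) = 81*(-80) = -6480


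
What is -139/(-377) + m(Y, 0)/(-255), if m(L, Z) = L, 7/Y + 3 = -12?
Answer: 534314/1442025 ≈ 0.37053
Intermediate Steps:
Y = -7/15 (Y = 7/(-3 - 12) = 7/(-15) = 7*(-1/15) = -7/15 ≈ -0.46667)
-139/(-377) + m(Y, 0)/(-255) = -139/(-377) - 7/15/(-255) = -139*(-1/377) - 7/15*(-1/255) = 139/377 + 7/3825 = 534314/1442025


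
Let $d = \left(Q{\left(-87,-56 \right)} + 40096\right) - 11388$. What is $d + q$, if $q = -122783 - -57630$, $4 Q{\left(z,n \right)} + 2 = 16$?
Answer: $- \frac{72883}{2} \approx -36442.0$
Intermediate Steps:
$Q{\left(z,n \right)} = \frac{7}{2}$ ($Q{\left(z,n \right)} = - \frac{1}{2} + \frac{1}{4} \cdot 16 = - \frac{1}{2} + 4 = \frac{7}{2}$)
$q = -65153$ ($q = -122783 + 57630 = -65153$)
$d = \frac{57423}{2}$ ($d = \left(\frac{7}{2} + 40096\right) - 11388 = \frac{80199}{2} - 11388 = \frac{57423}{2} \approx 28712.0$)
$d + q = \frac{57423}{2} - 65153 = - \frac{72883}{2}$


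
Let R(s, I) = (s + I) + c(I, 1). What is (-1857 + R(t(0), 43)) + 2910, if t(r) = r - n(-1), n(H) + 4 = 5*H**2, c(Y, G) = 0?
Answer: 1095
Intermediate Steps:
n(H) = -4 + 5*H**2
t(r) = -1 + r (t(r) = r - (-4 + 5*(-1)**2) = r - (-4 + 5*1) = r - (-4 + 5) = r - 1*1 = r - 1 = -1 + r)
R(s, I) = I + s (R(s, I) = (s + I) + 0 = (I + s) + 0 = I + s)
(-1857 + R(t(0), 43)) + 2910 = (-1857 + (43 + (-1 + 0))) + 2910 = (-1857 + (43 - 1)) + 2910 = (-1857 + 42) + 2910 = -1815 + 2910 = 1095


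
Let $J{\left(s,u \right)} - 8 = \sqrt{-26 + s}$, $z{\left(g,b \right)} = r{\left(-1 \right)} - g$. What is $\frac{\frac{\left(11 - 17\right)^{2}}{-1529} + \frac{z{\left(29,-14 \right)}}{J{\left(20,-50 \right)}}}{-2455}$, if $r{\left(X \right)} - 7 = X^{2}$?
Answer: $\frac{18528}{18768475} - \frac{3 i \sqrt{6}}{24550} \approx 0.00098719 - 0.00029933 i$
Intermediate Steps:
$r{\left(X \right)} = 7 + X^{2}$
$z{\left(g,b \right)} = 8 - g$ ($z{\left(g,b \right)} = \left(7 + \left(-1\right)^{2}\right) - g = \left(7 + 1\right) - g = 8 - g$)
$J{\left(s,u \right)} = 8 + \sqrt{-26 + s}$
$\frac{\frac{\left(11 - 17\right)^{2}}{-1529} + \frac{z{\left(29,-14 \right)}}{J{\left(20,-50 \right)}}}{-2455} = \frac{\frac{\left(11 - 17\right)^{2}}{-1529} + \frac{8 - 29}{8 + \sqrt{-26 + 20}}}{-2455} = \left(\left(-6\right)^{2} \left(- \frac{1}{1529}\right) + \frac{8 - 29}{8 + \sqrt{-6}}\right) \left(- \frac{1}{2455}\right) = \left(36 \left(- \frac{1}{1529}\right) - \frac{21}{8 + i \sqrt{6}}\right) \left(- \frac{1}{2455}\right) = \left(- \frac{36}{1529} - \frac{21}{8 + i \sqrt{6}}\right) \left(- \frac{1}{2455}\right) = \frac{36}{3753695} + \frac{21}{2455 \left(8 + i \sqrt{6}\right)}$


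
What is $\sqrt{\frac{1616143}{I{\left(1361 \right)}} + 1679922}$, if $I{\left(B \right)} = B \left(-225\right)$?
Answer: $\frac{\sqrt{700142630195827}}{20415} \approx 1296.1$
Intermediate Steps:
$I{\left(B \right)} = - 225 B$
$\sqrt{\frac{1616143}{I{\left(1361 \right)}} + 1679922} = \sqrt{\frac{1616143}{\left(-225\right) 1361} + 1679922} = \sqrt{\frac{1616143}{-306225} + 1679922} = \sqrt{1616143 \left(- \frac{1}{306225}\right) + 1679922} = \sqrt{- \frac{1616143}{306225} + 1679922} = \sqrt{\frac{514432498307}{306225}} = \frac{\sqrt{700142630195827}}{20415}$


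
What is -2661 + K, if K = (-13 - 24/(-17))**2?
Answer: -730220/289 ≈ -2526.7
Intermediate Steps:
K = 38809/289 (K = (-13 - 24*(-1/17))**2 = (-13 + 24/17)**2 = (-197/17)**2 = 38809/289 ≈ 134.29)
-2661 + K = -2661 + 38809/289 = -730220/289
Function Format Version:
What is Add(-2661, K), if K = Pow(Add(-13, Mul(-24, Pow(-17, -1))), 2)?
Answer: Rational(-730220, 289) ≈ -2526.7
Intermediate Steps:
K = Rational(38809, 289) (K = Pow(Add(-13, Mul(-24, Rational(-1, 17))), 2) = Pow(Add(-13, Rational(24, 17)), 2) = Pow(Rational(-197, 17), 2) = Rational(38809, 289) ≈ 134.29)
Add(-2661, K) = Add(-2661, Rational(38809, 289)) = Rational(-730220, 289)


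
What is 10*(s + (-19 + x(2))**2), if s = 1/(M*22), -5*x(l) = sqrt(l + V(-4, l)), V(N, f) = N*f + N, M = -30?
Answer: 237995/66 + 76*I*sqrt(10) ≈ 3606.0 + 240.33*I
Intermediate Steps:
V(N, f) = N + N*f
x(l) = -sqrt(-4 - 3*l)/5 (x(l) = -sqrt(l - 4*(1 + l))/5 = -sqrt(l + (-4 - 4*l))/5 = -sqrt(-4 - 3*l)/5)
s = -1/660 (s = 1/(-30*22) = 1/(-660) = -1/660 ≈ -0.0015152)
10*(s + (-19 + x(2))**2) = 10*(-1/660 + (-19 - sqrt(-4 - 3*2)/5)**2) = 10*(-1/660 + (-19 - sqrt(-4 - 6)/5)**2) = 10*(-1/660 + (-19 - I*sqrt(10)/5)**2) = -1/66 + 10*(-19 - I*sqrt(10)/5)**2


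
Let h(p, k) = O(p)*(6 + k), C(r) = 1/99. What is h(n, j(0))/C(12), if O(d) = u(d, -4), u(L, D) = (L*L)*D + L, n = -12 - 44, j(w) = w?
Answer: -7484400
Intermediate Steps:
C(r) = 1/99
n = -56
u(L, D) = L + D*L² (u(L, D) = L²*D + L = D*L² + L = L + D*L²)
O(d) = d*(1 - 4*d)
h(p, k) = p*(1 - 4*p)*(6 + k) (h(p, k) = (p*(1 - 4*p))*(6 + k) = p*(1 - 4*p)*(6 + k))
h(n, j(0))/C(12) = (-1*(-56)*(-1 + 4*(-56))*(6 + 0))/(1/99) = -1*(-56)*(-1 - 224)*6*99 = -1*(-56)*(-225)*6*99 = -75600*99 = -7484400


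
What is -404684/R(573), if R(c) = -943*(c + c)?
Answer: 202342/540339 ≈ 0.37447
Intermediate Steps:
R(c) = -1886*c
-404684/R(573) = -404684/((-1886*573)) = -404684/(-1080678) = -404684*(-1/1080678) = 202342/540339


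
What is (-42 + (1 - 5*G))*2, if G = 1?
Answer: -92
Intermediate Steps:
(-42 + (1 - 5*G))*2 = (-42 + (1 - 5*1))*2 = (-42 + (1 - 5))*2 = (-42 - 4)*2 = -46*2 = -92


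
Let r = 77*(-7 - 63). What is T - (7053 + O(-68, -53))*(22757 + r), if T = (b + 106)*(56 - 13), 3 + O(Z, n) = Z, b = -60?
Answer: -121254416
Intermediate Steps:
O(Z, n) = -3 + Z
r = -5390 (r = 77*(-70) = -5390)
T = 1978 (T = (-60 + 106)*(56 - 13) = 46*43 = 1978)
T - (7053 + O(-68, -53))*(22757 + r) = 1978 - (7053 + (-3 - 68))*(22757 - 5390) = 1978 - (7053 - 71)*17367 = 1978 - 6982*17367 = 1978 - 1*121256394 = 1978 - 121256394 = -121254416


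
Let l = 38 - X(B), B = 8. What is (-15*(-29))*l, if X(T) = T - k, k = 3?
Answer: 14355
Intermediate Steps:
X(T) = -3 + T (X(T) = T - 1*3 = T - 3 = -3 + T)
l = 33 (l = 38 - (-3 + 8) = 38 - 1*5 = 38 - 5 = 33)
(-15*(-29))*l = -15*(-29)*33 = 435*33 = 14355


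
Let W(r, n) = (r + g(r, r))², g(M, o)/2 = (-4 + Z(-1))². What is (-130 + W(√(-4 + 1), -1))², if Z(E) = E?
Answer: 5572689 + 473400*I*√3 ≈ 5.5727e+6 + 8.1995e+5*I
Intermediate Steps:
g(M, o) = 50 (g(M, o) = 2*(-4 - 1)² = 2*(-5)² = 2*25 = 50)
W(r, n) = (50 + r)² (W(r, n) = (r + 50)² = (50 + r)²)
(-130 + W(√(-4 + 1), -1))² = (-130 + (50 + √(-4 + 1))²)² = (-130 + (50 + √(-3))²)² = (-130 + (50 + I*√3)²)²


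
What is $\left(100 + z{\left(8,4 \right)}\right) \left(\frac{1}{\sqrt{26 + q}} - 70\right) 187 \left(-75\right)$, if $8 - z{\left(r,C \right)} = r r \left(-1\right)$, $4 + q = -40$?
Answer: $168861000 + 402050 i \sqrt{2} \approx 1.6886 \cdot 10^{8} + 5.6859 \cdot 10^{5} i$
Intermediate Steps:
$q = -44$ ($q = -4 - 40 = -44$)
$z{\left(r,C \right)} = 8 + r^{2}$ ($z{\left(r,C \right)} = 8 - r r \left(-1\right) = 8 - r^{2} \left(-1\right) = 8 - - r^{2} = 8 + r^{2}$)
$\left(100 + z{\left(8,4 \right)}\right) \left(\frac{1}{\sqrt{26 + q}} - 70\right) 187 \left(-75\right) = \left(100 + \left(8 + 8^{2}\right)\right) \left(\frac{1}{\sqrt{26 - 44}} - 70\right) 187 \left(-75\right) = \left(100 + \left(8 + 64\right)\right) \left(\frac{1}{\sqrt{-18}} - 70\right) 187 \left(-75\right) = \left(100 + 72\right) \left(\frac{1}{3 i \sqrt{2}} - 70\right) 187 \left(-75\right) = 172 \left(- \frac{i \sqrt{2}}{6} - 70\right) 187 \left(-75\right) = 172 \left(-70 - \frac{i \sqrt{2}}{6}\right) 187 \left(-75\right) = \left(-12040 - \frac{86 i \sqrt{2}}{3}\right) 187 \left(-75\right) = \left(-2251480 - \frac{16082 i \sqrt{2}}{3}\right) \left(-75\right) = 168861000 + 402050 i \sqrt{2}$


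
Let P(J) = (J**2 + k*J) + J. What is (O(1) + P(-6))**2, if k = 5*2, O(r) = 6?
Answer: 576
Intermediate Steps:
k = 10
P(J) = J**2 + 11*J (P(J) = (J**2 + 10*J) + J = J**2 + 11*J)
(O(1) + P(-6))**2 = (6 - 6*(11 - 6))**2 = (6 - 6*5)**2 = (6 - 30)**2 = (-24)**2 = 576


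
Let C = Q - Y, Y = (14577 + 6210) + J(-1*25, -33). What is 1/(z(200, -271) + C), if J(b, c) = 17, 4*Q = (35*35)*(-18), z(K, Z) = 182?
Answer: -2/52269 ≈ -3.8264e-5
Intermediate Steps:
Q = -11025/2 (Q = ((35*35)*(-18))/4 = (1225*(-18))/4 = (¼)*(-22050) = -11025/2 ≈ -5512.5)
Y = 20804 (Y = (14577 + 6210) + 17 = 20787 + 17 = 20804)
C = -52633/2 (C = -11025/2 - 1*20804 = -11025/2 - 20804 = -52633/2 ≈ -26317.)
1/(z(200, -271) + C) = 1/(182 - 52633/2) = 1/(-52269/2) = -2/52269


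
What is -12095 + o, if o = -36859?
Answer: -48954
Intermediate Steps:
-12095 + o = -12095 - 36859 = -48954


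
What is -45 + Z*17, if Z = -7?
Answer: -164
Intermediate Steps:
-45 + Z*17 = -45 - 7*17 = -45 - 119 = -164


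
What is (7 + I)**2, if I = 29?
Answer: 1296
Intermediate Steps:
(7 + I)**2 = (7 + 29)**2 = 36**2 = 1296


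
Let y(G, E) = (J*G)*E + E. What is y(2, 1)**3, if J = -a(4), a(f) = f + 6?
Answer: -6859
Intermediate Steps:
a(f) = 6 + f
J = -10 (J = -(6 + 4) = -1*10 = -10)
y(G, E) = E - 10*E*G (y(G, E) = (-10*G)*E + E = -10*E*G + E = E - 10*E*G)
y(2, 1)**3 = (1*(1 - 10*2))**3 = (1*(1 - 20))**3 = (1*(-19))**3 = (-19)**3 = -6859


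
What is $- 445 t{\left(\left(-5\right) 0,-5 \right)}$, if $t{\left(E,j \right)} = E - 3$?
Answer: $1335$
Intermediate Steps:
$t{\left(E,j \right)} = -3 + E$ ($t{\left(E,j \right)} = E - 3 = -3 + E$)
$- 445 t{\left(\left(-5\right) 0,-5 \right)} = - 445 \left(-3 - 0\right) = - 445 \left(-3 + 0\right) = \left(-445\right) \left(-3\right) = 1335$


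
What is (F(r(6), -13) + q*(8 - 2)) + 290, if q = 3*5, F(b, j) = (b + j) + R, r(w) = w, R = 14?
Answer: 387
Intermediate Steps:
F(b, j) = 14 + b + j (F(b, j) = (b + j) + 14 = 14 + b + j)
q = 15
(F(r(6), -13) + q*(8 - 2)) + 290 = ((14 + 6 - 13) + 15*(8 - 2)) + 290 = (7 + 15*6) + 290 = (7 + 90) + 290 = 97 + 290 = 387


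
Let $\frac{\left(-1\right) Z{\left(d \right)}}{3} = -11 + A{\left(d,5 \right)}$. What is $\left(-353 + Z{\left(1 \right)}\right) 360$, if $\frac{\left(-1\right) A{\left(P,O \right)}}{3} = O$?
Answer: $-99000$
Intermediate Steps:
$A{\left(P,O \right)} = - 3 O$
$Z{\left(d \right)} = 78$ ($Z{\left(d \right)} = - 3 \left(-11 - 15\right) = \left(-3\right) \left(-26\right) = 78$)
$\left(-353 + Z{\left(1 \right)}\right) 360 = \left(-353 + 78\right) 360 = \left(-275\right) 360 = -99000$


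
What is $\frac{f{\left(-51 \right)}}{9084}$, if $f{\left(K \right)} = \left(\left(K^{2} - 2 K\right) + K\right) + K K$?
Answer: $\frac{1751}{3028} \approx 0.57827$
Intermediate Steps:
$f{\left(K \right)} = - K + 2 K^{2}$ ($f{\left(K \right)} = \left(K^{2} - K\right) + K^{2} = - K + 2 K^{2}$)
$\frac{f{\left(-51 \right)}}{9084} = \frac{\left(-51\right) \left(-1 + 2 \left(-51\right)\right)}{9084} = - 51 \left(-1 - 102\right) \frac{1}{9084} = \left(-51\right) \left(-103\right) \frac{1}{9084} = 5253 \cdot \frac{1}{9084} = \frac{1751}{3028}$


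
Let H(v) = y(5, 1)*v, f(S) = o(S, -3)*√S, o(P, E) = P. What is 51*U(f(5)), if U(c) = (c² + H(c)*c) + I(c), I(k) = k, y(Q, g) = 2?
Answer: 19125 + 255*√5 ≈ 19695.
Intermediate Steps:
f(S) = S^(3/2) (f(S) = S*√S = S^(3/2))
H(v) = 2*v
U(c) = c + 3*c² (U(c) = (c² + (2*c)*c) + c = (c² + 2*c²) + c = 3*c² + c = c + 3*c²)
51*U(f(5)) = 51*(5^(3/2)*(1 + 3*5^(3/2))) = 51*((5*√5)*(1 + 3*(5*√5))) = 51*((5*√5)*(1 + 15*√5)) = 51*(5*√5*(1 + 15*√5)) = 255*√5*(1 + 15*√5)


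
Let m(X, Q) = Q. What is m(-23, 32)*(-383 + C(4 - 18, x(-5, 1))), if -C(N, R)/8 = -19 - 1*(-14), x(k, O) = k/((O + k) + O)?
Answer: -10976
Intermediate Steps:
x(k, O) = k/(k + 2*O)
C(N, R) = 40 (C(N, R) = -8*(-19 - 1*(-14)) = -8*(-19 + 14) = -8*(-5) = 40)
m(-23, 32)*(-383 + C(4 - 18, x(-5, 1))) = 32*(-383 + 40) = 32*(-343) = -10976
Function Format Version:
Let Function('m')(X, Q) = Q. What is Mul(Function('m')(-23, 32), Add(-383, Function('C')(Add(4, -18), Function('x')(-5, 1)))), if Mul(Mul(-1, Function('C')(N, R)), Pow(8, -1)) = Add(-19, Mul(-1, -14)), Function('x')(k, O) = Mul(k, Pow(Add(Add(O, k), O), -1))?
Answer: -10976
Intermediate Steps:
Function('x')(k, O) = Mul(k, Pow(Add(k, Mul(2, O)), -1))
Function('C')(N, R) = 40 (Function('C')(N, R) = Mul(-8, Add(-19, Mul(-1, -14))) = Mul(-8, Add(-19, 14)) = Mul(-8, -5) = 40)
Mul(Function('m')(-23, 32), Add(-383, Function('C')(Add(4, -18), Function('x')(-5, 1)))) = Mul(32, Add(-383, 40)) = Mul(32, -343) = -10976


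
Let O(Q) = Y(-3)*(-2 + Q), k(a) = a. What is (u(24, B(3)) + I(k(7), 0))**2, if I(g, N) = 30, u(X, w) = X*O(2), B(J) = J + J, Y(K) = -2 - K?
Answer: 900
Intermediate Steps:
B(J) = 2*J
O(Q) = -2 + Q (O(Q) = (-2 - 1*(-3))*(-2 + Q) = (-2 + 3)*(-2 + Q) = 1*(-2 + Q) = -2 + Q)
u(X, w) = 0 (u(X, w) = X*(-2 + 2) = X*0 = 0)
(u(24, B(3)) + I(k(7), 0))**2 = (0 + 30)**2 = 30**2 = 900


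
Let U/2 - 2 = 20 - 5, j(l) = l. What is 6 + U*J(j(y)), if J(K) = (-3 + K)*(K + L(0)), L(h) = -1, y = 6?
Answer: 516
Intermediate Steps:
J(K) = (-1 + K)*(-3 + K) (J(K) = (-3 + K)*(K - 1) = (-3 + K)*(-1 + K) = (-1 + K)*(-3 + K))
U = 34 (U = 4 + 2*(20 - 5) = 4 + 2*15 = 4 + 30 = 34)
6 + U*J(j(y)) = 6 + 34*(3 + 6**2 - 4*6) = 6 + 34*(3 + 36 - 24) = 6 + 34*15 = 6 + 510 = 516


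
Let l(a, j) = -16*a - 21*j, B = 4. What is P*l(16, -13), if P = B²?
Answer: 272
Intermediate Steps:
l(a, j) = -21*j - 16*a
P = 16 (P = 4² = 16)
P*l(16, -13) = 16*(-21*(-13) - 16*16) = 16*(273 - 256) = 16*17 = 272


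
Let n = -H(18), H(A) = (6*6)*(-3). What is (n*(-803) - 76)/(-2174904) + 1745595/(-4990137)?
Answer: -140139902345/452211205077 ≈ -0.30990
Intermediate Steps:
H(A) = -108 (H(A) = 36*(-3) = -108)
n = 108 (n = -1*(-108) = 108)
(n*(-803) - 76)/(-2174904) + 1745595/(-4990137) = (108*(-803) - 76)/(-2174904) + 1745595/(-4990137) = (-86724 - 76)*(-1/2174904) + 1745595*(-1/4990137) = -86800*(-1/2174904) - 581865/1663379 = 10850/271863 - 581865/1663379 = -140139902345/452211205077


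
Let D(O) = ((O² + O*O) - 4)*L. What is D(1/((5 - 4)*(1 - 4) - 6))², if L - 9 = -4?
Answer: 2592100/6561 ≈ 395.08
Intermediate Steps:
L = 5 (L = 9 - 4 = 5)
D(O) = -20 + 10*O² (D(O) = ((O² + O*O) - 4)*5 = ((O² + O²) - 4)*5 = (2*O² - 4)*5 = (-4 + 2*O²)*5 = -20 + 10*O²)
D(1/((5 - 4)*(1 - 4) - 6))² = (-20 + 10*(1/((5 - 4)*(1 - 4) - 6))²)² = (-20 + 10*(1/(1*(-3) - 6))²)² = (-20 + 10*(1/(-3 - 6))²)² = (-20 + 10*(1/(-9))²)² = (-20 + 10*(-⅑)²)² = (-20 + 10*(1/81))² = (-20 + 10/81)² = (-1610/81)² = 2592100/6561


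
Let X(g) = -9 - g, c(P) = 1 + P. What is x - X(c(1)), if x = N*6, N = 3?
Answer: 29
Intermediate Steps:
x = 18 (x = 3*6 = 18)
x - X(c(1)) = 18 - (-9 - (1 + 1)) = 18 - (-9 - 1*2) = 18 - (-9 - 2) = 18 - 1*(-11) = 18 + 11 = 29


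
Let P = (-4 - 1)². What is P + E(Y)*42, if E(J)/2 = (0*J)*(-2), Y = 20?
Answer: 25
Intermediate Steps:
E(J) = 0 (E(J) = 2*((0*J)*(-2)) = 2*(0*(-2)) = 2*0 = 0)
P = 25 (P = (-5)² = 25)
P + E(Y)*42 = 25 + 0*42 = 25 + 0 = 25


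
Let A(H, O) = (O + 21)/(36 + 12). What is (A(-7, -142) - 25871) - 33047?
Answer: -2828185/48 ≈ -58921.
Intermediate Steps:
A(H, O) = 7/16 + O/48 (A(H, O) = (21 + O)/48 = (21 + O)*(1/48) = 7/16 + O/48)
(A(-7, -142) - 25871) - 33047 = ((7/16 + (1/48)*(-142)) - 25871) - 33047 = ((7/16 - 71/24) - 25871) - 33047 = (-121/48 - 25871) - 33047 = -1241929/48 - 33047 = -2828185/48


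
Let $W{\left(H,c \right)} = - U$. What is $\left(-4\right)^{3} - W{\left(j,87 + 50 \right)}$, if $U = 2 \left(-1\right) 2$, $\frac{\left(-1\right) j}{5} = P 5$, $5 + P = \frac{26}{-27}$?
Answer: $-68$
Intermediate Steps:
$P = - \frac{161}{27}$ ($P = -5 + \frac{26}{-27} = -5 + 26 \left(- \frac{1}{27}\right) = -5 - \frac{26}{27} = - \frac{161}{27} \approx -5.963$)
$j = \frac{4025}{27}$ ($j = - 5 \left(\left(- \frac{161}{27}\right) 5\right) = \left(-5\right) \left(- \frac{805}{27}\right) = \frac{4025}{27} \approx 149.07$)
$U = -4$ ($U = \left(-2\right) 2 = -4$)
$W{\left(H,c \right)} = 4$ ($W{\left(H,c \right)} = \left(-1\right) \left(-4\right) = 4$)
$\left(-4\right)^{3} - W{\left(j,87 + 50 \right)} = \left(-4\right)^{3} - 4 = -64 - 4 = -68$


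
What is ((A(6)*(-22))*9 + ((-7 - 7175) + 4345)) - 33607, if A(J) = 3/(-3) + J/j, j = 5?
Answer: -182418/5 ≈ -36484.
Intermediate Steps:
A(J) = -1 + J/5 (A(J) = 3/(-3) + J/5 = 3*(-⅓) + J*(⅕) = -1 + J/5)
((A(6)*(-22))*9 + ((-7 - 7175) + 4345)) - 33607 = (((-1 + (⅕)*6)*(-22))*9 + ((-7 - 7175) + 4345)) - 33607 = (((-1 + 6/5)*(-22))*9 + (-7182 + 4345)) - 33607 = (((⅕)*(-22))*9 - 2837) - 33607 = (-22/5*9 - 2837) - 33607 = (-198/5 - 2837) - 33607 = -14383/5 - 33607 = -182418/5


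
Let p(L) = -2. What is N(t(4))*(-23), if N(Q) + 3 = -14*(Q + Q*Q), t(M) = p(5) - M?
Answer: 9729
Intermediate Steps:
t(M) = -2 - M
N(Q) = -3 - 14*Q - 14*Q² (N(Q) = -3 - 14*(Q + Q*Q) = -3 - 14*(Q + Q²) = -3 + (-14*Q - 14*Q²) = -3 - 14*Q - 14*Q²)
N(t(4))*(-23) = (-3 - 14*(-2 - 1*4) - 14*(-2 - 1*4)²)*(-23) = (-3 - 14*(-2 - 4) - 14*(-2 - 4)²)*(-23) = (-3 - 14*(-6) - 14*(-6)²)*(-23) = (-3 + 84 - 14*36)*(-23) = (-3 + 84 - 504)*(-23) = -423*(-23) = 9729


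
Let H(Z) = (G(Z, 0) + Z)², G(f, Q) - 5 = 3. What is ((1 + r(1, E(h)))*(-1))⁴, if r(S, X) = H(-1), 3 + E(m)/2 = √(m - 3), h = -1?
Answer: 6250000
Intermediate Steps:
G(f, Q) = 8 (G(f, Q) = 5 + 3 = 8)
H(Z) = (8 + Z)²
E(m) = -6 + 2*√(-3 + m) (E(m) = -6 + 2*√(m - 3) = -6 + 2*√(-3 + m))
r(S, X) = 49 (r(S, X) = (8 - 1)² = 7² = 49)
((1 + r(1, E(h)))*(-1))⁴ = ((1 + 49)*(-1))⁴ = (50*(-1))⁴ = (-50)⁴ = 6250000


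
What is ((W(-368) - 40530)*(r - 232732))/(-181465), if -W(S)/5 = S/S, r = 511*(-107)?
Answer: -2330024763/36293 ≈ -64200.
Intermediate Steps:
r = -54677
W(S) = -5 (W(S) = -5*S/S = -5*1 = -5)
((W(-368) - 40530)*(r - 232732))/(-181465) = ((-5 - 40530)*(-54677 - 232732))/(-181465) = -40535*(-287409)*(-1/181465) = 11650123815*(-1/181465) = -2330024763/36293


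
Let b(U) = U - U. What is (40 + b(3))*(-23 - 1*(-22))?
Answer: -40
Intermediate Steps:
b(U) = 0
(40 + b(3))*(-23 - 1*(-22)) = (40 + 0)*(-23 - 1*(-22)) = 40*(-23 + 22) = 40*(-1) = -40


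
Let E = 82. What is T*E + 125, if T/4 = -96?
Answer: -31363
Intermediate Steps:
T = -384 (T = 4*(-96) = -384)
T*E + 125 = -384*82 + 125 = -31488 + 125 = -31363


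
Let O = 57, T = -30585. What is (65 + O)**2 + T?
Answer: -15701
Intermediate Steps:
(65 + O)**2 + T = (65 + 57)**2 - 30585 = 122**2 - 30585 = 14884 - 30585 = -15701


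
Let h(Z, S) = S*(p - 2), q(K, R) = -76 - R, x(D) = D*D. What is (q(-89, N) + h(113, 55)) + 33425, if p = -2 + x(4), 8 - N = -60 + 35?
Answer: 33976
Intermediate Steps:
N = 33 (N = 8 - (-60 + 35) = 8 - 1*(-25) = 8 + 25 = 33)
x(D) = D**2
p = 14 (p = -2 + 4**2 = -2 + 16 = 14)
h(Z, S) = 12*S (h(Z, S) = S*(14 - 2) = S*12 = 12*S)
(q(-89, N) + h(113, 55)) + 33425 = ((-76 - 1*33) + 12*55) + 33425 = ((-76 - 33) + 660) + 33425 = (-109 + 660) + 33425 = 551 + 33425 = 33976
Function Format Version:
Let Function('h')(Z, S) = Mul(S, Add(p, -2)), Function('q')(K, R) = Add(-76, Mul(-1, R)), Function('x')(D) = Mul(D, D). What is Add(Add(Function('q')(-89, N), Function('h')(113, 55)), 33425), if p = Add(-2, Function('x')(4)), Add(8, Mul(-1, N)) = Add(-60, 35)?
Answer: 33976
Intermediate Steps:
N = 33 (N = Add(8, Mul(-1, Add(-60, 35))) = Add(8, Mul(-1, -25)) = Add(8, 25) = 33)
Function('x')(D) = Pow(D, 2)
p = 14 (p = Add(-2, Pow(4, 2)) = Add(-2, 16) = 14)
Function('h')(Z, S) = Mul(12, S) (Function('h')(Z, S) = Mul(S, Add(14, -2)) = Mul(S, 12) = Mul(12, S))
Add(Add(Function('q')(-89, N), Function('h')(113, 55)), 33425) = Add(Add(Add(-76, Mul(-1, 33)), Mul(12, 55)), 33425) = Add(Add(Add(-76, -33), 660), 33425) = Add(Add(-109, 660), 33425) = Add(551, 33425) = 33976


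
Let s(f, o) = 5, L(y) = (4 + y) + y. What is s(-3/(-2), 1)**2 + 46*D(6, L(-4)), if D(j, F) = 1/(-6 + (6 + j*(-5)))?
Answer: 352/15 ≈ 23.467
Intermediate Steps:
L(y) = 4 + 2*y
D(j, F) = -1/(5*j) (D(j, F) = 1/(-6 + (6 - 5*j)) = 1/(-5*j) = -1/(5*j))
s(-3/(-2), 1)**2 + 46*D(6, L(-4)) = 5**2 + 46*(-1/5/6) = 25 + 46*(-1/5*1/6) = 25 + 46*(-1/30) = 25 - 23/15 = 352/15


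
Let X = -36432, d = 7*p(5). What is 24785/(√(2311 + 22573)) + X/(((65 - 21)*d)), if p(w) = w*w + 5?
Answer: -138/35 + 24785*√6221/12442 ≈ 153.18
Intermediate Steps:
p(w) = 5 + w² (p(w) = w² + 5 = 5 + w²)
d = 210 (d = 7*(5 + 5²) = 7*(5 + 25) = 7*30 = 210)
24785/(√(2311 + 22573)) + X/(((65 - 21)*d)) = 24785/(√(2311 + 22573)) - 36432*1/(210*(65 - 21)) = 24785/(√24884) - 36432/(44*210) = 24785/((2*√6221)) - 36432/9240 = 24785*(√6221/12442) - 36432*1/9240 = 24785*√6221/12442 - 138/35 = -138/35 + 24785*√6221/12442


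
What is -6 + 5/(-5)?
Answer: -7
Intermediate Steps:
-6 + 5/(-5) = -6 - 1/5*5 = -6 - 1 = -7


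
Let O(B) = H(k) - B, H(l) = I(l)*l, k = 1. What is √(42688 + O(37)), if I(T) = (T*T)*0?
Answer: 3*√4739 ≈ 206.52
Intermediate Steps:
I(T) = 0 (I(T) = T²*0 = 0)
H(l) = 0 (H(l) = 0*l = 0)
O(B) = -B (O(B) = 0 - B = -B)
√(42688 + O(37)) = √(42688 - 1*37) = √(42688 - 37) = √42651 = 3*√4739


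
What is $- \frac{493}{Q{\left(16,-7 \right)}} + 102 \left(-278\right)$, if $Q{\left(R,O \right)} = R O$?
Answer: $- \frac{3175379}{112} \approx -28352.0$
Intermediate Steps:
$Q{\left(R,O \right)} = O R$
$- \frac{493}{Q{\left(16,-7 \right)}} + 102 \left(-278\right) = - \frac{493}{\left(-7\right) 16} + 102 \left(-278\right) = - \frac{493}{-112} - 28356 = \left(-493\right) \left(- \frac{1}{112}\right) - 28356 = \frac{493}{112} - 28356 = - \frac{3175379}{112}$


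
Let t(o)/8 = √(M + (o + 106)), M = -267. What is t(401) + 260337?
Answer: 260337 + 32*√15 ≈ 2.6046e+5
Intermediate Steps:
t(o) = 8*√(-161 + o) (t(o) = 8*√(-267 + (o + 106)) = 8*√(-267 + (106 + o)) = 8*√(-161 + o))
t(401) + 260337 = 8*√(-161 + 401) + 260337 = 8*√240 + 260337 = 8*(4*√15) + 260337 = 32*√15 + 260337 = 260337 + 32*√15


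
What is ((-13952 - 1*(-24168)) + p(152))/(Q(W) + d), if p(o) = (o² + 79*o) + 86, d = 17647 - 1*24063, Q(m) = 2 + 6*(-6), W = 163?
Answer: -7569/1075 ≈ -7.0409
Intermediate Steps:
Q(m) = -34 (Q(m) = 2 - 36 = -34)
d = -6416 (d = 17647 - 24063 = -6416)
p(o) = 86 + o² + 79*o
((-13952 - 1*(-24168)) + p(152))/(Q(W) + d) = ((-13952 - 1*(-24168)) + (86 + 152² + 79*152))/(-34 - 6416) = ((-13952 + 24168) + (86 + 23104 + 12008))/(-6450) = (10216 + 35198)*(-1/6450) = 45414*(-1/6450) = -7569/1075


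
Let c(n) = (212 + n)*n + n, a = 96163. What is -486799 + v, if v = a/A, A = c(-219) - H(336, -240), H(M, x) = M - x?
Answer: -359161499/738 ≈ -4.8667e+5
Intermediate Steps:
c(n) = n + n*(212 + n) (c(n) = n*(212 + n) + n = n + n*(212 + n))
A = 738 (A = -219*(213 - 219) - (336 - 1*(-240)) = -219*(-6) - (336 + 240) = 1314 - 1*576 = 1314 - 576 = 738)
v = 96163/738 ≈ 130.30
-486799 + v = -486799 + 96163/738 = -359161499/738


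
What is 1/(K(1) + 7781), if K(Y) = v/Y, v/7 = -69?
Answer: 1/7298 ≈ 0.00013702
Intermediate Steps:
v = -483 (v = 7*(-69) = -483)
K(Y) = -483/Y
1/(K(1) + 7781) = 1/(-483/1 + 7781) = 1/(-483*1 + 7781) = 1/(-483 + 7781) = 1/7298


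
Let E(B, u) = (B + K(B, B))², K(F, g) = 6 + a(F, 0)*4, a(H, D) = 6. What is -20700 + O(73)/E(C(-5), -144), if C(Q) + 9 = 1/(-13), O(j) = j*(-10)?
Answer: -765796085/36992 ≈ -20702.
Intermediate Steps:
O(j) = -10*j
K(F, g) = 30 (K(F, g) = 6 + 6*4 = 6 + 24 = 30)
C(Q) = -118/13 (C(Q) = -9 + 1/(-13) = -9 - 1/13 = -118/13)
E(B, u) = (30 + B)² (E(B, u) = (B + 30)² = (30 + B)²)
-20700 + O(73)/E(C(-5), -144) = -20700 + (-10*73)/((30 - 118/13)²) = -20700 - 730/((272/13)²) = -20700 - 730/73984/169 = -20700 - 730*169/73984 = -20700 - 61685/36992 = -765796085/36992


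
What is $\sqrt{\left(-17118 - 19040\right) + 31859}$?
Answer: $i \sqrt{4299} \approx 65.567 i$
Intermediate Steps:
$\sqrt{\left(-17118 - 19040\right) + 31859} = \sqrt{-36158 + 31859} = \sqrt{-4299} = i \sqrt{4299}$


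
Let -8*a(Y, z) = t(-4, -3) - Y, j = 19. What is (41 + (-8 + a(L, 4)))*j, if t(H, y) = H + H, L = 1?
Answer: 5187/8 ≈ 648.38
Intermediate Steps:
t(H, y) = 2*H
a(Y, z) = 1 + Y/8 (a(Y, z) = -(2*(-4) - Y)/8 = -(-8 - Y)/8 = 1 + Y/8)
(41 + (-8 + a(L, 4)))*j = (41 + (-8 + (1 + (⅛)*1)))*19 = (41 + (-8 + (1 + ⅛)))*19 = (41 + (-8 + 9/8))*19 = (41 - 55/8)*19 = (273/8)*19 = 5187/8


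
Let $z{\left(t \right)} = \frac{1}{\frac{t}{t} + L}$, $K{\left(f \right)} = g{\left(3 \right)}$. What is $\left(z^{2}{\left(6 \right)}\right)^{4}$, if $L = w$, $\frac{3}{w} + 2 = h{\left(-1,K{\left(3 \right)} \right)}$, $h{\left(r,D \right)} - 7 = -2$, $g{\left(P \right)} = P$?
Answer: $\frac{1}{256} \approx 0.0039063$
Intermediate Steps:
$K{\left(f \right)} = 3$
$h{\left(r,D \right)} = 5$ ($h{\left(r,D \right)} = 7 - 2 = 5$)
$w = 1$ ($w = \frac{3}{-2 + 5} = \frac{3}{3} = 3 \cdot \frac{1}{3} = 1$)
$L = 1$
$z{\left(t \right)} = \frac{1}{2}$ ($z{\left(t \right)} = \frac{1}{\frac{t}{t} + 1} = \frac{1}{1 + 1} = \frac{1}{2}$)
$\left(z^{2}{\left(6 \right)}\right)^{4} = \left(\left(\frac{1}{2}\right)^{2}\right)^{4} = \left(\frac{1}{4}\right)^{4} = \frac{1}{256}$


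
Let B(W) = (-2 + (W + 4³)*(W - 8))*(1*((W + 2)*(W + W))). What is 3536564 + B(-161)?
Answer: 842722982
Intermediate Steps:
B(W) = 2*W*(-2 + (-8 + W)*(64 + W))*(2 + W) (B(W) = (-2 + (W + 64)*(-8 + W))*(1*((2 + W)*(2*W))) = (-2 + (64 + W)*(-8 + W))*(1*(2*W*(2 + W))) = (-2 + (-8 + W)*(64 + W))*(2*W*(2 + W)) = 2*W*(-2 + (-8 + W)*(64 + W))*(2 + W))
3536564 + B(-161) = 3536564 + 2*(-161)*(-1028 + (-161)³ - 402*(-161) + 58*(-161)²) = 3536564 + 2*(-161)*(-1028 - 4173281 + 64722 + 58*25921) = 3536564 + 2*(-161)*(-1028 - 4173281 + 64722 + 1503418) = 3536564 + 2*(-161)*(-2606169) = 3536564 + 839186418 = 842722982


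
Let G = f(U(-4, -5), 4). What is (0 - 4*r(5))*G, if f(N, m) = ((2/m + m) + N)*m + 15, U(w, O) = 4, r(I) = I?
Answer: -980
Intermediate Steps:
f(N, m) = 15 + m*(N + m + 2/m) (f(N, m) = ((m + 2/m) + N)*m + 15 = (N + m + 2/m)*m + 15 = m*(N + m + 2/m) + 15 = 15 + m*(N + m + 2/m))
G = 49 (G = 17 + 4² + 4*4 = 17 + 16 + 16 = 49)
(0 - 4*r(5))*G = (0 - 4*5)*49 = (0 - 20)*49 = -20*49 = -980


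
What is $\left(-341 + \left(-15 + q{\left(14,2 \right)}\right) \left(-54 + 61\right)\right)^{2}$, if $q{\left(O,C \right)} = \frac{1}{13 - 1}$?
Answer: $\frac{28569025}{144} \approx 1.984 \cdot 10^{5}$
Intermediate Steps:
$q{\left(O,C \right)} = \frac{1}{12}$
$\left(-341 + \left(-15 + q{\left(14,2 \right)}\right) \left(-54 + 61\right)\right)^{2} = \left(-341 + \left(-15 + \frac{1}{12}\right) \left(-54 + 61\right)\right)^{2} = \left(-341 - \frac{1253}{12}\right)^{2} = \left(- \frac{5345}{12}\right)^{2} = \frac{28569025}{144}$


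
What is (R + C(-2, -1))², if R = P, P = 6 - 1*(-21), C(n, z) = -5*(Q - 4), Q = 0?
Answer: 2209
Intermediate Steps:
C(n, z) = 20 (C(n, z) = -5*(0 - 4) = -5*(-4) = 20)
P = 27 (P = 6 + 21 = 27)
R = 27
(R + C(-2, -1))² = (27 + 20)² = 47² = 2209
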